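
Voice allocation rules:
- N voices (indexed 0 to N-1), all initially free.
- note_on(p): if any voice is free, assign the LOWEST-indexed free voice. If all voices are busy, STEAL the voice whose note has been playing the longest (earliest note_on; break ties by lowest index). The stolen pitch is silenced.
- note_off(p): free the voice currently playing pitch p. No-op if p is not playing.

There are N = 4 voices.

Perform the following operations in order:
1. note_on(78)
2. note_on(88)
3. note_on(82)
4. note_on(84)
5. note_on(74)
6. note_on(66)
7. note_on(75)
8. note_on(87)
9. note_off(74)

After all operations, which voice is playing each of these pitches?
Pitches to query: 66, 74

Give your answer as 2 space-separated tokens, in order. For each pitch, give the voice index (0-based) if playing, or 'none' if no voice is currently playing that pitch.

Answer: 1 none

Derivation:
Op 1: note_on(78): voice 0 is free -> assigned | voices=[78 - - -]
Op 2: note_on(88): voice 1 is free -> assigned | voices=[78 88 - -]
Op 3: note_on(82): voice 2 is free -> assigned | voices=[78 88 82 -]
Op 4: note_on(84): voice 3 is free -> assigned | voices=[78 88 82 84]
Op 5: note_on(74): all voices busy, STEAL voice 0 (pitch 78, oldest) -> assign | voices=[74 88 82 84]
Op 6: note_on(66): all voices busy, STEAL voice 1 (pitch 88, oldest) -> assign | voices=[74 66 82 84]
Op 7: note_on(75): all voices busy, STEAL voice 2 (pitch 82, oldest) -> assign | voices=[74 66 75 84]
Op 8: note_on(87): all voices busy, STEAL voice 3 (pitch 84, oldest) -> assign | voices=[74 66 75 87]
Op 9: note_off(74): free voice 0 | voices=[- 66 75 87]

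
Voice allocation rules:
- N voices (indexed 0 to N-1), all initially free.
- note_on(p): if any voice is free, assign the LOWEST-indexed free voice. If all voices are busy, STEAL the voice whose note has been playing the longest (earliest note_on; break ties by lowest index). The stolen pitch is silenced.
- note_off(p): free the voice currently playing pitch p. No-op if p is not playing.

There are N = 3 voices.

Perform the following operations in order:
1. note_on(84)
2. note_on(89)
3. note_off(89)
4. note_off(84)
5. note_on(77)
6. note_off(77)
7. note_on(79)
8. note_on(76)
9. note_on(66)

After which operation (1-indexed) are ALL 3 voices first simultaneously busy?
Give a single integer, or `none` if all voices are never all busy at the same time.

Answer: 9

Derivation:
Op 1: note_on(84): voice 0 is free -> assigned | voices=[84 - -]
Op 2: note_on(89): voice 1 is free -> assigned | voices=[84 89 -]
Op 3: note_off(89): free voice 1 | voices=[84 - -]
Op 4: note_off(84): free voice 0 | voices=[- - -]
Op 5: note_on(77): voice 0 is free -> assigned | voices=[77 - -]
Op 6: note_off(77): free voice 0 | voices=[- - -]
Op 7: note_on(79): voice 0 is free -> assigned | voices=[79 - -]
Op 8: note_on(76): voice 1 is free -> assigned | voices=[79 76 -]
Op 9: note_on(66): voice 2 is free -> assigned | voices=[79 76 66]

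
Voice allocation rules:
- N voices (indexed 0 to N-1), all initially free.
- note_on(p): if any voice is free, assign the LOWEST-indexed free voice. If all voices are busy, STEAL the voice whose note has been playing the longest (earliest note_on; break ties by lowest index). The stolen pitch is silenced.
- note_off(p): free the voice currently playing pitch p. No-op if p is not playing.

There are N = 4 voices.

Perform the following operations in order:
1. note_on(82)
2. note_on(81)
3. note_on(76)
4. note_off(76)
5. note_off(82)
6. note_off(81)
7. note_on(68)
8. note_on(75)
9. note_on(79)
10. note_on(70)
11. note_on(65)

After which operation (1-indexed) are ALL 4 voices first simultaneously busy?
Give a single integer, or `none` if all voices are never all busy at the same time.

Op 1: note_on(82): voice 0 is free -> assigned | voices=[82 - - -]
Op 2: note_on(81): voice 1 is free -> assigned | voices=[82 81 - -]
Op 3: note_on(76): voice 2 is free -> assigned | voices=[82 81 76 -]
Op 4: note_off(76): free voice 2 | voices=[82 81 - -]
Op 5: note_off(82): free voice 0 | voices=[- 81 - -]
Op 6: note_off(81): free voice 1 | voices=[- - - -]
Op 7: note_on(68): voice 0 is free -> assigned | voices=[68 - - -]
Op 8: note_on(75): voice 1 is free -> assigned | voices=[68 75 - -]
Op 9: note_on(79): voice 2 is free -> assigned | voices=[68 75 79 -]
Op 10: note_on(70): voice 3 is free -> assigned | voices=[68 75 79 70]
Op 11: note_on(65): all voices busy, STEAL voice 0 (pitch 68, oldest) -> assign | voices=[65 75 79 70]

Answer: 10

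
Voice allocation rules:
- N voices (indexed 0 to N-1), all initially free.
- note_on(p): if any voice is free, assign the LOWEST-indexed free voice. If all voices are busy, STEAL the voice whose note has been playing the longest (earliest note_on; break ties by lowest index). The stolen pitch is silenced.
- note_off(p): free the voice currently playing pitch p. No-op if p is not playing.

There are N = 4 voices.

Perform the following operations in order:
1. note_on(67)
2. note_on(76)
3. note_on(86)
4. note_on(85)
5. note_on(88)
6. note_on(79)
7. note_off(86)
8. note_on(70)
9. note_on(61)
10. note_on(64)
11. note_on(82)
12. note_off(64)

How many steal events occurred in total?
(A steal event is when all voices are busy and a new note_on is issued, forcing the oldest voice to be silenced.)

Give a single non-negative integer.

Op 1: note_on(67): voice 0 is free -> assigned | voices=[67 - - -]
Op 2: note_on(76): voice 1 is free -> assigned | voices=[67 76 - -]
Op 3: note_on(86): voice 2 is free -> assigned | voices=[67 76 86 -]
Op 4: note_on(85): voice 3 is free -> assigned | voices=[67 76 86 85]
Op 5: note_on(88): all voices busy, STEAL voice 0 (pitch 67, oldest) -> assign | voices=[88 76 86 85]
Op 6: note_on(79): all voices busy, STEAL voice 1 (pitch 76, oldest) -> assign | voices=[88 79 86 85]
Op 7: note_off(86): free voice 2 | voices=[88 79 - 85]
Op 8: note_on(70): voice 2 is free -> assigned | voices=[88 79 70 85]
Op 9: note_on(61): all voices busy, STEAL voice 3 (pitch 85, oldest) -> assign | voices=[88 79 70 61]
Op 10: note_on(64): all voices busy, STEAL voice 0 (pitch 88, oldest) -> assign | voices=[64 79 70 61]
Op 11: note_on(82): all voices busy, STEAL voice 1 (pitch 79, oldest) -> assign | voices=[64 82 70 61]
Op 12: note_off(64): free voice 0 | voices=[- 82 70 61]

Answer: 5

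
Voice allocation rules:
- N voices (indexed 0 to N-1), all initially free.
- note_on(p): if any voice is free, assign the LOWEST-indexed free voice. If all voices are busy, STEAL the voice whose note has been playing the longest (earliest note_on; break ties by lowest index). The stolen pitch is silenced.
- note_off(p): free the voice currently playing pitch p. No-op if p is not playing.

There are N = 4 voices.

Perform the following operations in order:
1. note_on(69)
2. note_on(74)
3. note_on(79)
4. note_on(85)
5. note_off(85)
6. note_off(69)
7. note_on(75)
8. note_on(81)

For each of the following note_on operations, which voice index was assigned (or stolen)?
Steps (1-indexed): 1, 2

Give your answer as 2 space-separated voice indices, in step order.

Answer: 0 1

Derivation:
Op 1: note_on(69): voice 0 is free -> assigned | voices=[69 - - -]
Op 2: note_on(74): voice 1 is free -> assigned | voices=[69 74 - -]
Op 3: note_on(79): voice 2 is free -> assigned | voices=[69 74 79 -]
Op 4: note_on(85): voice 3 is free -> assigned | voices=[69 74 79 85]
Op 5: note_off(85): free voice 3 | voices=[69 74 79 -]
Op 6: note_off(69): free voice 0 | voices=[- 74 79 -]
Op 7: note_on(75): voice 0 is free -> assigned | voices=[75 74 79 -]
Op 8: note_on(81): voice 3 is free -> assigned | voices=[75 74 79 81]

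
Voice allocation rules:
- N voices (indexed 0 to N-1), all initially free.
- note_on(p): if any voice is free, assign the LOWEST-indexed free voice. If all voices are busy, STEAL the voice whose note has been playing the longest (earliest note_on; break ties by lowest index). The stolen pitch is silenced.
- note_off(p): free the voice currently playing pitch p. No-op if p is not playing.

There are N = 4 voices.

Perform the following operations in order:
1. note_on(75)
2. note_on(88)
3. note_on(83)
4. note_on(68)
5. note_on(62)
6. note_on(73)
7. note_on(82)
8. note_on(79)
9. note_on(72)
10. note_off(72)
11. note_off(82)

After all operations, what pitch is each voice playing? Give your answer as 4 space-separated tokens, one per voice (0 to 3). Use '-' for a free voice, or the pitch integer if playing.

Op 1: note_on(75): voice 0 is free -> assigned | voices=[75 - - -]
Op 2: note_on(88): voice 1 is free -> assigned | voices=[75 88 - -]
Op 3: note_on(83): voice 2 is free -> assigned | voices=[75 88 83 -]
Op 4: note_on(68): voice 3 is free -> assigned | voices=[75 88 83 68]
Op 5: note_on(62): all voices busy, STEAL voice 0 (pitch 75, oldest) -> assign | voices=[62 88 83 68]
Op 6: note_on(73): all voices busy, STEAL voice 1 (pitch 88, oldest) -> assign | voices=[62 73 83 68]
Op 7: note_on(82): all voices busy, STEAL voice 2 (pitch 83, oldest) -> assign | voices=[62 73 82 68]
Op 8: note_on(79): all voices busy, STEAL voice 3 (pitch 68, oldest) -> assign | voices=[62 73 82 79]
Op 9: note_on(72): all voices busy, STEAL voice 0 (pitch 62, oldest) -> assign | voices=[72 73 82 79]
Op 10: note_off(72): free voice 0 | voices=[- 73 82 79]
Op 11: note_off(82): free voice 2 | voices=[- 73 - 79]

Answer: - 73 - 79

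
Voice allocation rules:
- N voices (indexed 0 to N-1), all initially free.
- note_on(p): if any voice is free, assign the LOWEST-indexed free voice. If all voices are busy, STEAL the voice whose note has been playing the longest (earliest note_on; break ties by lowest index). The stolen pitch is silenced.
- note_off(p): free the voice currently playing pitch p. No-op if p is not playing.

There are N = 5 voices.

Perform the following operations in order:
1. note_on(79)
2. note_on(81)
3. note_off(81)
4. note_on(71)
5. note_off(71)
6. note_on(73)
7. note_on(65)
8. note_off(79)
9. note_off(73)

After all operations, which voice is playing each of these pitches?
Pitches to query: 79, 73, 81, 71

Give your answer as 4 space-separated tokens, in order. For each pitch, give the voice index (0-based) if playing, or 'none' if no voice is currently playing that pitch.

Answer: none none none none

Derivation:
Op 1: note_on(79): voice 0 is free -> assigned | voices=[79 - - - -]
Op 2: note_on(81): voice 1 is free -> assigned | voices=[79 81 - - -]
Op 3: note_off(81): free voice 1 | voices=[79 - - - -]
Op 4: note_on(71): voice 1 is free -> assigned | voices=[79 71 - - -]
Op 5: note_off(71): free voice 1 | voices=[79 - - - -]
Op 6: note_on(73): voice 1 is free -> assigned | voices=[79 73 - - -]
Op 7: note_on(65): voice 2 is free -> assigned | voices=[79 73 65 - -]
Op 8: note_off(79): free voice 0 | voices=[- 73 65 - -]
Op 9: note_off(73): free voice 1 | voices=[- - 65 - -]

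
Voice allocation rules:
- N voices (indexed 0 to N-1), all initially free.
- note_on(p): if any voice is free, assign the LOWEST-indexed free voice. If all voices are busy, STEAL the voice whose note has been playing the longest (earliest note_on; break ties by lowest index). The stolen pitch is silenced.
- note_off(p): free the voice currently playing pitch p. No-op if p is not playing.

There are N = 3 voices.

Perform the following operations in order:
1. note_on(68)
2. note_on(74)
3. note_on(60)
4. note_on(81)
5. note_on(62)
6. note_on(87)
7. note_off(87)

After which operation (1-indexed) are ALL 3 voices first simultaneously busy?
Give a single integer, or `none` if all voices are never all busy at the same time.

Answer: 3

Derivation:
Op 1: note_on(68): voice 0 is free -> assigned | voices=[68 - -]
Op 2: note_on(74): voice 1 is free -> assigned | voices=[68 74 -]
Op 3: note_on(60): voice 2 is free -> assigned | voices=[68 74 60]
Op 4: note_on(81): all voices busy, STEAL voice 0 (pitch 68, oldest) -> assign | voices=[81 74 60]
Op 5: note_on(62): all voices busy, STEAL voice 1 (pitch 74, oldest) -> assign | voices=[81 62 60]
Op 6: note_on(87): all voices busy, STEAL voice 2 (pitch 60, oldest) -> assign | voices=[81 62 87]
Op 7: note_off(87): free voice 2 | voices=[81 62 -]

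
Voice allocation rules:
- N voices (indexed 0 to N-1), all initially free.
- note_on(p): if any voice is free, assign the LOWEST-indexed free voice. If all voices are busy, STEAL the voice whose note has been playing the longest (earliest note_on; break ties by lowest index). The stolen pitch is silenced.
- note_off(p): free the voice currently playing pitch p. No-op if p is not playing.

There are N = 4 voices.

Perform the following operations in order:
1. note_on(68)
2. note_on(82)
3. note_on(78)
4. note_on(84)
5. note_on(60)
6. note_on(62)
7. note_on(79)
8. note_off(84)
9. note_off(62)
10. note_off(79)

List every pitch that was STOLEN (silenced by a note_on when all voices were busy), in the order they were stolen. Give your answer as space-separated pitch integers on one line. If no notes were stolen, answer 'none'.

Answer: 68 82 78

Derivation:
Op 1: note_on(68): voice 0 is free -> assigned | voices=[68 - - -]
Op 2: note_on(82): voice 1 is free -> assigned | voices=[68 82 - -]
Op 3: note_on(78): voice 2 is free -> assigned | voices=[68 82 78 -]
Op 4: note_on(84): voice 3 is free -> assigned | voices=[68 82 78 84]
Op 5: note_on(60): all voices busy, STEAL voice 0 (pitch 68, oldest) -> assign | voices=[60 82 78 84]
Op 6: note_on(62): all voices busy, STEAL voice 1 (pitch 82, oldest) -> assign | voices=[60 62 78 84]
Op 7: note_on(79): all voices busy, STEAL voice 2 (pitch 78, oldest) -> assign | voices=[60 62 79 84]
Op 8: note_off(84): free voice 3 | voices=[60 62 79 -]
Op 9: note_off(62): free voice 1 | voices=[60 - 79 -]
Op 10: note_off(79): free voice 2 | voices=[60 - - -]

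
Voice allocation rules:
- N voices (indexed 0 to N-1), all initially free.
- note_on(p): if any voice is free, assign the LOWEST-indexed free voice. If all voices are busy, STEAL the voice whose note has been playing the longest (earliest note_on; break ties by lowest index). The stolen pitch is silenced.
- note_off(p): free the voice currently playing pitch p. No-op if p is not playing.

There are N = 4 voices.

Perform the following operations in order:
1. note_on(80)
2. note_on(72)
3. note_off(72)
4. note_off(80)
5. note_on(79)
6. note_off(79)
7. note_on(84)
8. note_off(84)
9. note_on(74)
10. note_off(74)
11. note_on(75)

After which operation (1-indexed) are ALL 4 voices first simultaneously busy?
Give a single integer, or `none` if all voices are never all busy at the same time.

Op 1: note_on(80): voice 0 is free -> assigned | voices=[80 - - -]
Op 2: note_on(72): voice 1 is free -> assigned | voices=[80 72 - -]
Op 3: note_off(72): free voice 1 | voices=[80 - - -]
Op 4: note_off(80): free voice 0 | voices=[- - - -]
Op 5: note_on(79): voice 0 is free -> assigned | voices=[79 - - -]
Op 6: note_off(79): free voice 0 | voices=[- - - -]
Op 7: note_on(84): voice 0 is free -> assigned | voices=[84 - - -]
Op 8: note_off(84): free voice 0 | voices=[- - - -]
Op 9: note_on(74): voice 0 is free -> assigned | voices=[74 - - -]
Op 10: note_off(74): free voice 0 | voices=[- - - -]
Op 11: note_on(75): voice 0 is free -> assigned | voices=[75 - - -]

Answer: none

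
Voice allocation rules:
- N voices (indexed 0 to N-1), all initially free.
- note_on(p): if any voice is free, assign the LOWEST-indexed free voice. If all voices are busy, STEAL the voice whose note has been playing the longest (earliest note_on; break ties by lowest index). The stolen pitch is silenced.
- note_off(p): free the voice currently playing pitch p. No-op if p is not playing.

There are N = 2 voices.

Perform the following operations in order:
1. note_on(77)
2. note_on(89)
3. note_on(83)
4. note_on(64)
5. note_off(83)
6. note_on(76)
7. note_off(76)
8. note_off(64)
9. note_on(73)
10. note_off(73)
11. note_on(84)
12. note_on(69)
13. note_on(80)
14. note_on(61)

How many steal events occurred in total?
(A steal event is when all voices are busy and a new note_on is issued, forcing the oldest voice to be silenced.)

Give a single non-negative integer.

Answer: 4

Derivation:
Op 1: note_on(77): voice 0 is free -> assigned | voices=[77 -]
Op 2: note_on(89): voice 1 is free -> assigned | voices=[77 89]
Op 3: note_on(83): all voices busy, STEAL voice 0 (pitch 77, oldest) -> assign | voices=[83 89]
Op 4: note_on(64): all voices busy, STEAL voice 1 (pitch 89, oldest) -> assign | voices=[83 64]
Op 5: note_off(83): free voice 0 | voices=[- 64]
Op 6: note_on(76): voice 0 is free -> assigned | voices=[76 64]
Op 7: note_off(76): free voice 0 | voices=[- 64]
Op 8: note_off(64): free voice 1 | voices=[- -]
Op 9: note_on(73): voice 0 is free -> assigned | voices=[73 -]
Op 10: note_off(73): free voice 0 | voices=[- -]
Op 11: note_on(84): voice 0 is free -> assigned | voices=[84 -]
Op 12: note_on(69): voice 1 is free -> assigned | voices=[84 69]
Op 13: note_on(80): all voices busy, STEAL voice 0 (pitch 84, oldest) -> assign | voices=[80 69]
Op 14: note_on(61): all voices busy, STEAL voice 1 (pitch 69, oldest) -> assign | voices=[80 61]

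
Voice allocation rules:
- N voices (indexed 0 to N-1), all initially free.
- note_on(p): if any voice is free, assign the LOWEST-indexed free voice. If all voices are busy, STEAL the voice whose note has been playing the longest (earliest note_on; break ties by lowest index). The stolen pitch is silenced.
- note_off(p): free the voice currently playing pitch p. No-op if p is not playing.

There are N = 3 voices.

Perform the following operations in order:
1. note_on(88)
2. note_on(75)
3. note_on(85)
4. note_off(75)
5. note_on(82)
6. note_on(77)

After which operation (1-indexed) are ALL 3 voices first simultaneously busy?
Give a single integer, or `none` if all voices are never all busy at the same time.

Op 1: note_on(88): voice 0 is free -> assigned | voices=[88 - -]
Op 2: note_on(75): voice 1 is free -> assigned | voices=[88 75 -]
Op 3: note_on(85): voice 2 is free -> assigned | voices=[88 75 85]
Op 4: note_off(75): free voice 1 | voices=[88 - 85]
Op 5: note_on(82): voice 1 is free -> assigned | voices=[88 82 85]
Op 6: note_on(77): all voices busy, STEAL voice 0 (pitch 88, oldest) -> assign | voices=[77 82 85]

Answer: 3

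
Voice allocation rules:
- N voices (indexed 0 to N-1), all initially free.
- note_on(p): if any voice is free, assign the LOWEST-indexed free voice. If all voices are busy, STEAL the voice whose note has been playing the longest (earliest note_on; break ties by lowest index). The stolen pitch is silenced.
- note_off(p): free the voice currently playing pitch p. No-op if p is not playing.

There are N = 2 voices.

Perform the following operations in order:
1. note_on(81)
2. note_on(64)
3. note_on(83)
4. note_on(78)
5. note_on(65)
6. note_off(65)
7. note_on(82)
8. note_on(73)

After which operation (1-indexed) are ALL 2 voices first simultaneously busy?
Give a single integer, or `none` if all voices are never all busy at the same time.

Op 1: note_on(81): voice 0 is free -> assigned | voices=[81 -]
Op 2: note_on(64): voice 1 is free -> assigned | voices=[81 64]
Op 3: note_on(83): all voices busy, STEAL voice 0 (pitch 81, oldest) -> assign | voices=[83 64]
Op 4: note_on(78): all voices busy, STEAL voice 1 (pitch 64, oldest) -> assign | voices=[83 78]
Op 5: note_on(65): all voices busy, STEAL voice 0 (pitch 83, oldest) -> assign | voices=[65 78]
Op 6: note_off(65): free voice 0 | voices=[- 78]
Op 7: note_on(82): voice 0 is free -> assigned | voices=[82 78]
Op 8: note_on(73): all voices busy, STEAL voice 1 (pitch 78, oldest) -> assign | voices=[82 73]

Answer: 2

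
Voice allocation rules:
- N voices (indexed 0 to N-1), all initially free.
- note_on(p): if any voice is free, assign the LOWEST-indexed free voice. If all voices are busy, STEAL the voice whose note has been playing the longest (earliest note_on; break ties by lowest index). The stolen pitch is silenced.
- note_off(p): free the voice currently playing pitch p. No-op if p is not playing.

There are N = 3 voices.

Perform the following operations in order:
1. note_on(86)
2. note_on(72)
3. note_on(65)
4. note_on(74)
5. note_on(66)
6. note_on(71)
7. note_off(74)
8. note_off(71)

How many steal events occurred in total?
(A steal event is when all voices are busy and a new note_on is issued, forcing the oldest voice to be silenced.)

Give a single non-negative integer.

Answer: 3

Derivation:
Op 1: note_on(86): voice 0 is free -> assigned | voices=[86 - -]
Op 2: note_on(72): voice 1 is free -> assigned | voices=[86 72 -]
Op 3: note_on(65): voice 2 is free -> assigned | voices=[86 72 65]
Op 4: note_on(74): all voices busy, STEAL voice 0 (pitch 86, oldest) -> assign | voices=[74 72 65]
Op 5: note_on(66): all voices busy, STEAL voice 1 (pitch 72, oldest) -> assign | voices=[74 66 65]
Op 6: note_on(71): all voices busy, STEAL voice 2 (pitch 65, oldest) -> assign | voices=[74 66 71]
Op 7: note_off(74): free voice 0 | voices=[- 66 71]
Op 8: note_off(71): free voice 2 | voices=[- 66 -]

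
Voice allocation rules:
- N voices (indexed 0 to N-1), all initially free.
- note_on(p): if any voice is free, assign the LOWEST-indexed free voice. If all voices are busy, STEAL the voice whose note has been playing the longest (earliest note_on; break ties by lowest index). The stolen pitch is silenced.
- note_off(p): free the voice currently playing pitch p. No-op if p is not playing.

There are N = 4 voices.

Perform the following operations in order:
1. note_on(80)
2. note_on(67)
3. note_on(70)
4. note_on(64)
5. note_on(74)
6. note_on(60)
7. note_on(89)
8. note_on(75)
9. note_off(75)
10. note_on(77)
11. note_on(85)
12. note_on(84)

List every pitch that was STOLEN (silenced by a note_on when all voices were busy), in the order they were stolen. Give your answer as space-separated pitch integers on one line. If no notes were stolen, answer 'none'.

Op 1: note_on(80): voice 0 is free -> assigned | voices=[80 - - -]
Op 2: note_on(67): voice 1 is free -> assigned | voices=[80 67 - -]
Op 3: note_on(70): voice 2 is free -> assigned | voices=[80 67 70 -]
Op 4: note_on(64): voice 3 is free -> assigned | voices=[80 67 70 64]
Op 5: note_on(74): all voices busy, STEAL voice 0 (pitch 80, oldest) -> assign | voices=[74 67 70 64]
Op 6: note_on(60): all voices busy, STEAL voice 1 (pitch 67, oldest) -> assign | voices=[74 60 70 64]
Op 7: note_on(89): all voices busy, STEAL voice 2 (pitch 70, oldest) -> assign | voices=[74 60 89 64]
Op 8: note_on(75): all voices busy, STEAL voice 3 (pitch 64, oldest) -> assign | voices=[74 60 89 75]
Op 9: note_off(75): free voice 3 | voices=[74 60 89 -]
Op 10: note_on(77): voice 3 is free -> assigned | voices=[74 60 89 77]
Op 11: note_on(85): all voices busy, STEAL voice 0 (pitch 74, oldest) -> assign | voices=[85 60 89 77]
Op 12: note_on(84): all voices busy, STEAL voice 1 (pitch 60, oldest) -> assign | voices=[85 84 89 77]

Answer: 80 67 70 64 74 60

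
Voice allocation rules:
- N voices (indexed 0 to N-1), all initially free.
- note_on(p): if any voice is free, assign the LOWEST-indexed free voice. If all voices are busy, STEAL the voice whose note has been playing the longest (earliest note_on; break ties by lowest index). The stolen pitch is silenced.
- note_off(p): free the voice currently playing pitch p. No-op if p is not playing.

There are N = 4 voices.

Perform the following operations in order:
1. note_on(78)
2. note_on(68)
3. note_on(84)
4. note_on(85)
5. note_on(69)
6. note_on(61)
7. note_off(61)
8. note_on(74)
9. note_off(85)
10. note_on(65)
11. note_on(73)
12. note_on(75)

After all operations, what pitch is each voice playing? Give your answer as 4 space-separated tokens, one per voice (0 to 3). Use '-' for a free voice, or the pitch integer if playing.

Answer: 75 74 73 65

Derivation:
Op 1: note_on(78): voice 0 is free -> assigned | voices=[78 - - -]
Op 2: note_on(68): voice 1 is free -> assigned | voices=[78 68 - -]
Op 3: note_on(84): voice 2 is free -> assigned | voices=[78 68 84 -]
Op 4: note_on(85): voice 3 is free -> assigned | voices=[78 68 84 85]
Op 5: note_on(69): all voices busy, STEAL voice 0 (pitch 78, oldest) -> assign | voices=[69 68 84 85]
Op 6: note_on(61): all voices busy, STEAL voice 1 (pitch 68, oldest) -> assign | voices=[69 61 84 85]
Op 7: note_off(61): free voice 1 | voices=[69 - 84 85]
Op 8: note_on(74): voice 1 is free -> assigned | voices=[69 74 84 85]
Op 9: note_off(85): free voice 3 | voices=[69 74 84 -]
Op 10: note_on(65): voice 3 is free -> assigned | voices=[69 74 84 65]
Op 11: note_on(73): all voices busy, STEAL voice 2 (pitch 84, oldest) -> assign | voices=[69 74 73 65]
Op 12: note_on(75): all voices busy, STEAL voice 0 (pitch 69, oldest) -> assign | voices=[75 74 73 65]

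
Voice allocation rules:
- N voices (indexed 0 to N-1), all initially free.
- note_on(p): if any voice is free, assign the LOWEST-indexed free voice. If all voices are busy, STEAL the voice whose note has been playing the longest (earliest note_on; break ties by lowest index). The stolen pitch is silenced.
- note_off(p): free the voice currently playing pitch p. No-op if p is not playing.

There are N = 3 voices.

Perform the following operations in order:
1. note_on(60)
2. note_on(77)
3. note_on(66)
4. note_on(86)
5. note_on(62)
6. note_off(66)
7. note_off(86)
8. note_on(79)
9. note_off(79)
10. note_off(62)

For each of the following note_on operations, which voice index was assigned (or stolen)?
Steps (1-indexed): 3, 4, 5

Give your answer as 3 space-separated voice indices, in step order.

Answer: 2 0 1

Derivation:
Op 1: note_on(60): voice 0 is free -> assigned | voices=[60 - -]
Op 2: note_on(77): voice 1 is free -> assigned | voices=[60 77 -]
Op 3: note_on(66): voice 2 is free -> assigned | voices=[60 77 66]
Op 4: note_on(86): all voices busy, STEAL voice 0 (pitch 60, oldest) -> assign | voices=[86 77 66]
Op 5: note_on(62): all voices busy, STEAL voice 1 (pitch 77, oldest) -> assign | voices=[86 62 66]
Op 6: note_off(66): free voice 2 | voices=[86 62 -]
Op 7: note_off(86): free voice 0 | voices=[- 62 -]
Op 8: note_on(79): voice 0 is free -> assigned | voices=[79 62 -]
Op 9: note_off(79): free voice 0 | voices=[- 62 -]
Op 10: note_off(62): free voice 1 | voices=[- - -]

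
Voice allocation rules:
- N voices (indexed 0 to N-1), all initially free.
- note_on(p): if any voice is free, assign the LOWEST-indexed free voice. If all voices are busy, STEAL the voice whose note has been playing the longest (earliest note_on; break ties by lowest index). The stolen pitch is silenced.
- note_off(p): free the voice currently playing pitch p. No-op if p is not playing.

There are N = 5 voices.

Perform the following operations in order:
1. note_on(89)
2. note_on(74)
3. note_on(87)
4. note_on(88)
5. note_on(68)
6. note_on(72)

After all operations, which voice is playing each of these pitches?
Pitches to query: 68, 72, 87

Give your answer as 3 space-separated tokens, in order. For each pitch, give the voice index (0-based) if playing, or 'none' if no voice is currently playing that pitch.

Answer: 4 0 2

Derivation:
Op 1: note_on(89): voice 0 is free -> assigned | voices=[89 - - - -]
Op 2: note_on(74): voice 1 is free -> assigned | voices=[89 74 - - -]
Op 3: note_on(87): voice 2 is free -> assigned | voices=[89 74 87 - -]
Op 4: note_on(88): voice 3 is free -> assigned | voices=[89 74 87 88 -]
Op 5: note_on(68): voice 4 is free -> assigned | voices=[89 74 87 88 68]
Op 6: note_on(72): all voices busy, STEAL voice 0 (pitch 89, oldest) -> assign | voices=[72 74 87 88 68]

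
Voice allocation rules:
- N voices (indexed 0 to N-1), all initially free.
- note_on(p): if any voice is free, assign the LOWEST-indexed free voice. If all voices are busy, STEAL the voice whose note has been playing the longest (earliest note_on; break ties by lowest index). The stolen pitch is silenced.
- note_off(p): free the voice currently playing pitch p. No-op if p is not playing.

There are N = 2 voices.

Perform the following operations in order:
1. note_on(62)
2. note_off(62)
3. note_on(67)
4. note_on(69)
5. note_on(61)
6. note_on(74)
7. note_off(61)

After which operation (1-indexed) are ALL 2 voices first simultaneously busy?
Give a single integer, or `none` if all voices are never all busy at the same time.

Op 1: note_on(62): voice 0 is free -> assigned | voices=[62 -]
Op 2: note_off(62): free voice 0 | voices=[- -]
Op 3: note_on(67): voice 0 is free -> assigned | voices=[67 -]
Op 4: note_on(69): voice 1 is free -> assigned | voices=[67 69]
Op 5: note_on(61): all voices busy, STEAL voice 0 (pitch 67, oldest) -> assign | voices=[61 69]
Op 6: note_on(74): all voices busy, STEAL voice 1 (pitch 69, oldest) -> assign | voices=[61 74]
Op 7: note_off(61): free voice 0 | voices=[- 74]

Answer: 4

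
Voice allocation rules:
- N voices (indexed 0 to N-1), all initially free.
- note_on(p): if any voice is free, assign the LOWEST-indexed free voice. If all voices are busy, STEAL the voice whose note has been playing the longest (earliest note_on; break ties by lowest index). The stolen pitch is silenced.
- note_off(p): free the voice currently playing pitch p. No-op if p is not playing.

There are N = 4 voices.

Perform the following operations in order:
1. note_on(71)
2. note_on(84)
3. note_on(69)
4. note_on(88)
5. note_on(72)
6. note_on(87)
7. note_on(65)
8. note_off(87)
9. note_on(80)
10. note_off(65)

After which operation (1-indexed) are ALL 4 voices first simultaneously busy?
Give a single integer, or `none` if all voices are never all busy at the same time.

Op 1: note_on(71): voice 0 is free -> assigned | voices=[71 - - -]
Op 2: note_on(84): voice 1 is free -> assigned | voices=[71 84 - -]
Op 3: note_on(69): voice 2 is free -> assigned | voices=[71 84 69 -]
Op 4: note_on(88): voice 3 is free -> assigned | voices=[71 84 69 88]
Op 5: note_on(72): all voices busy, STEAL voice 0 (pitch 71, oldest) -> assign | voices=[72 84 69 88]
Op 6: note_on(87): all voices busy, STEAL voice 1 (pitch 84, oldest) -> assign | voices=[72 87 69 88]
Op 7: note_on(65): all voices busy, STEAL voice 2 (pitch 69, oldest) -> assign | voices=[72 87 65 88]
Op 8: note_off(87): free voice 1 | voices=[72 - 65 88]
Op 9: note_on(80): voice 1 is free -> assigned | voices=[72 80 65 88]
Op 10: note_off(65): free voice 2 | voices=[72 80 - 88]

Answer: 4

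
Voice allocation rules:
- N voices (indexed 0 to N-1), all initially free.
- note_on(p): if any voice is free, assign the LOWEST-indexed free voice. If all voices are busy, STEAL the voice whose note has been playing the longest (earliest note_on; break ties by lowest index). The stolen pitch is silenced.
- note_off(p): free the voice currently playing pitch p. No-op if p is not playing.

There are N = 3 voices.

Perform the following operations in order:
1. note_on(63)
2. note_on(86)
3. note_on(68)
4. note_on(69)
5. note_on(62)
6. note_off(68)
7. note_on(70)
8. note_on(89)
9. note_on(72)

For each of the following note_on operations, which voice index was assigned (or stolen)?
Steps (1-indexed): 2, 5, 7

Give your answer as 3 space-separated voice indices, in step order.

Op 1: note_on(63): voice 0 is free -> assigned | voices=[63 - -]
Op 2: note_on(86): voice 1 is free -> assigned | voices=[63 86 -]
Op 3: note_on(68): voice 2 is free -> assigned | voices=[63 86 68]
Op 4: note_on(69): all voices busy, STEAL voice 0 (pitch 63, oldest) -> assign | voices=[69 86 68]
Op 5: note_on(62): all voices busy, STEAL voice 1 (pitch 86, oldest) -> assign | voices=[69 62 68]
Op 6: note_off(68): free voice 2 | voices=[69 62 -]
Op 7: note_on(70): voice 2 is free -> assigned | voices=[69 62 70]
Op 8: note_on(89): all voices busy, STEAL voice 0 (pitch 69, oldest) -> assign | voices=[89 62 70]
Op 9: note_on(72): all voices busy, STEAL voice 1 (pitch 62, oldest) -> assign | voices=[89 72 70]

Answer: 1 1 2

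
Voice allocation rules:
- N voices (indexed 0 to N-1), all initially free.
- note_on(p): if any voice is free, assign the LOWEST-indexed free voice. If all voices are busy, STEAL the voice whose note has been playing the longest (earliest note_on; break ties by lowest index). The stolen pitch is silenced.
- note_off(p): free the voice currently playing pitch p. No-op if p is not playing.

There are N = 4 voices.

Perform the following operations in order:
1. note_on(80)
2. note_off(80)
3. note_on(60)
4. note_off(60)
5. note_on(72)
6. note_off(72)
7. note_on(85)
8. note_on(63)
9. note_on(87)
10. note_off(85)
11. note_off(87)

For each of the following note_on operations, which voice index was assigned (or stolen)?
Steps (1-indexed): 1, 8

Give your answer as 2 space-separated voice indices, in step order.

Op 1: note_on(80): voice 0 is free -> assigned | voices=[80 - - -]
Op 2: note_off(80): free voice 0 | voices=[- - - -]
Op 3: note_on(60): voice 0 is free -> assigned | voices=[60 - - -]
Op 4: note_off(60): free voice 0 | voices=[- - - -]
Op 5: note_on(72): voice 0 is free -> assigned | voices=[72 - - -]
Op 6: note_off(72): free voice 0 | voices=[- - - -]
Op 7: note_on(85): voice 0 is free -> assigned | voices=[85 - - -]
Op 8: note_on(63): voice 1 is free -> assigned | voices=[85 63 - -]
Op 9: note_on(87): voice 2 is free -> assigned | voices=[85 63 87 -]
Op 10: note_off(85): free voice 0 | voices=[- 63 87 -]
Op 11: note_off(87): free voice 2 | voices=[- 63 - -]

Answer: 0 1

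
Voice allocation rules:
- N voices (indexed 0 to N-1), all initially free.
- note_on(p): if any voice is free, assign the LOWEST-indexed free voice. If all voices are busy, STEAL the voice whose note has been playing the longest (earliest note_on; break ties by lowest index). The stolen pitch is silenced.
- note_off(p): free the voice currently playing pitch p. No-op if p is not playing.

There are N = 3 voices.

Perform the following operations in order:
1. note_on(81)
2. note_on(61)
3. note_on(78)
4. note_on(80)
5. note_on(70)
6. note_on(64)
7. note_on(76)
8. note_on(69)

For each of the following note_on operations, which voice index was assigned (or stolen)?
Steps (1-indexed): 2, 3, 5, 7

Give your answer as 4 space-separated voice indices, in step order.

Answer: 1 2 1 0

Derivation:
Op 1: note_on(81): voice 0 is free -> assigned | voices=[81 - -]
Op 2: note_on(61): voice 1 is free -> assigned | voices=[81 61 -]
Op 3: note_on(78): voice 2 is free -> assigned | voices=[81 61 78]
Op 4: note_on(80): all voices busy, STEAL voice 0 (pitch 81, oldest) -> assign | voices=[80 61 78]
Op 5: note_on(70): all voices busy, STEAL voice 1 (pitch 61, oldest) -> assign | voices=[80 70 78]
Op 6: note_on(64): all voices busy, STEAL voice 2 (pitch 78, oldest) -> assign | voices=[80 70 64]
Op 7: note_on(76): all voices busy, STEAL voice 0 (pitch 80, oldest) -> assign | voices=[76 70 64]
Op 8: note_on(69): all voices busy, STEAL voice 1 (pitch 70, oldest) -> assign | voices=[76 69 64]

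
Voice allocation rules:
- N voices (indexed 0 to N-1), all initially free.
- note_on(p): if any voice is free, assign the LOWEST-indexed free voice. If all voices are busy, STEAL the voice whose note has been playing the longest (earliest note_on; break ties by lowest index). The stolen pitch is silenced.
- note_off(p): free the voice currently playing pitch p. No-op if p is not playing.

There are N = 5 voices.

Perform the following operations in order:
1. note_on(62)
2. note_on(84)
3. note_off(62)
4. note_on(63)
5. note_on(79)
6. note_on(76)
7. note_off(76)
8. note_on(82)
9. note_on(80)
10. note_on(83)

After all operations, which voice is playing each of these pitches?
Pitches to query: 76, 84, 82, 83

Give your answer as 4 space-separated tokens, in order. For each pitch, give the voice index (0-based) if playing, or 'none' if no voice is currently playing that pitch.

Op 1: note_on(62): voice 0 is free -> assigned | voices=[62 - - - -]
Op 2: note_on(84): voice 1 is free -> assigned | voices=[62 84 - - -]
Op 3: note_off(62): free voice 0 | voices=[- 84 - - -]
Op 4: note_on(63): voice 0 is free -> assigned | voices=[63 84 - - -]
Op 5: note_on(79): voice 2 is free -> assigned | voices=[63 84 79 - -]
Op 6: note_on(76): voice 3 is free -> assigned | voices=[63 84 79 76 -]
Op 7: note_off(76): free voice 3 | voices=[63 84 79 - -]
Op 8: note_on(82): voice 3 is free -> assigned | voices=[63 84 79 82 -]
Op 9: note_on(80): voice 4 is free -> assigned | voices=[63 84 79 82 80]
Op 10: note_on(83): all voices busy, STEAL voice 1 (pitch 84, oldest) -> assign | voices=[63 83 79 82 80]

Answer: none none 3 1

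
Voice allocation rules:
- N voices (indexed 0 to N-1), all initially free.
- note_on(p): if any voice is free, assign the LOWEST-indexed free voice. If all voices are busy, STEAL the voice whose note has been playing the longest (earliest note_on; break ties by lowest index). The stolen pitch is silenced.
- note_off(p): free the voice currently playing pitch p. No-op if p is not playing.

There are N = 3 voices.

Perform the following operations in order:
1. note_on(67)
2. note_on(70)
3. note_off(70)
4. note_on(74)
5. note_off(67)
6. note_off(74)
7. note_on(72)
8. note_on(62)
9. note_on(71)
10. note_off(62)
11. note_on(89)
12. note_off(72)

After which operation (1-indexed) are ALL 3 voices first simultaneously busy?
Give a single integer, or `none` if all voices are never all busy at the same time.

Op 1: note_on(67): voice 0 is free -> assigned | voices=[67 - -]
Op 2: note_on(70): voice 1 is free -> assigned | voices=[67 70 -]
Op 3: note_off(70): free voice 1 | voices=[67 - -]
Op 4: note_on(74): voice 1 is free -> assigned | voices=[67 74 -]
Op 5: note_off(67): free voice 0 | voices=[- 74 -]
Op 6: note_off(74): free voice 1 | voices=[- - -]
Op 7: note_on(72): voice 0 is free -> assigned | voices=[72 - -]
Op 8: note_on(62): voice 1 is free -> assigned | voices=[72 62 -]
Op 9: note_on(71): voice 2 is free -> assigned | voices=[72 62 71]
Op 10: note_off(62): free voice 1 | voices=[72 - 71]
Op 11: note_on(89): voice 1 is free -> assigned | voices=[72 89 71]
Op 12: note_off(72): free voice 0 | voices=[- 89 71]

Answer: 9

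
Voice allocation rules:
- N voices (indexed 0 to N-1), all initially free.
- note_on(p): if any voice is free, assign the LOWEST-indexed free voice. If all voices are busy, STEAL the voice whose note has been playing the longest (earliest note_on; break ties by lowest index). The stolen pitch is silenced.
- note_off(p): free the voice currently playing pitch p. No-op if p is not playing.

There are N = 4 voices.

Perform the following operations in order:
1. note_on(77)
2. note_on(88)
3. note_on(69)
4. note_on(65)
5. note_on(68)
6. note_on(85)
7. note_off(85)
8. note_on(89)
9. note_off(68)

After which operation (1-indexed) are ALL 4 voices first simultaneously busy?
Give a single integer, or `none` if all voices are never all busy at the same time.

Op 1: note_on(77): voice 0 is free -> assigned | voices=[77 - - -]
Op 2: note_on(88): voice 1 is free -> assigned | voices=[77 88 - -]
Op 3: note_on(69): voice 2 is free -> assigned | voices=[77 88 69 -]
Op 4: note_on(65): voice 3 is free -> assigned | voices=[77 88 69 65]
Op 5: note_on(68): all voices busy, STEAL voice 0 (pitch 77, oldest) -> assign | voices=[68 88 69 65]
Op 6: note_on(85): all voices busy, STEAL voice 1 (pitch 88, oldest) -> assign | voices=[68 85 69 65]
Op 7: note_off(85): free voice 1 | voices=[68 - 69 65]
Op 8: note_on(89): voice 1 is free -> assigned | voices=[68 89 69 65]
Op 9: note_off(68): free voice 0 | voices=[- 89 69 65]

Answer: 4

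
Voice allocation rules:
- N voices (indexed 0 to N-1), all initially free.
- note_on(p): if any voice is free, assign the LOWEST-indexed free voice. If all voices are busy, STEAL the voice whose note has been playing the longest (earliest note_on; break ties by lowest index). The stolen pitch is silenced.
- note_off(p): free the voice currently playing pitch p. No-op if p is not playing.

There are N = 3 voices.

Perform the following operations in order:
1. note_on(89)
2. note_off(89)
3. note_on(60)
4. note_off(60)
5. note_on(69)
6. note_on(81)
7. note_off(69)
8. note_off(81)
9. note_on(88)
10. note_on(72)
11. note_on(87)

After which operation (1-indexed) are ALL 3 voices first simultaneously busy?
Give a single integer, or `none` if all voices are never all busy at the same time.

Op 1: note_on(89): voice 0 is free -> assigned | voices=[89 - -]
Op 2: note_off(89): free voice 0 | voices=[- - -]
Op 3: note_on(60): voice 0 is free -> assigned | voices=[60 - -]
Op 4: note_off(60): free voice 0 | voices=[- - -]
Op 5: note_on(69): voice 0 is free -> assigned | voices=[69 - -]
Op 6: note_on(81): voice 1 is free -> assigned | voices=[69 81 -]
Op 7: note_off(69): free voice 0 | voices=[- 81 -]
Op 8: note_off(81): free voice 1 | voices=[- - -]
Op 9: note_on(88): voice 0 is free -> assigned | voices=[88 - -]
Op 10: note_on(72): voice 1 is free -> assigned | voices=[88 72 -]
Op 11: note_on(87): voice 2 is free -> assigned | voices=[88 72 87]

Answer: 11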